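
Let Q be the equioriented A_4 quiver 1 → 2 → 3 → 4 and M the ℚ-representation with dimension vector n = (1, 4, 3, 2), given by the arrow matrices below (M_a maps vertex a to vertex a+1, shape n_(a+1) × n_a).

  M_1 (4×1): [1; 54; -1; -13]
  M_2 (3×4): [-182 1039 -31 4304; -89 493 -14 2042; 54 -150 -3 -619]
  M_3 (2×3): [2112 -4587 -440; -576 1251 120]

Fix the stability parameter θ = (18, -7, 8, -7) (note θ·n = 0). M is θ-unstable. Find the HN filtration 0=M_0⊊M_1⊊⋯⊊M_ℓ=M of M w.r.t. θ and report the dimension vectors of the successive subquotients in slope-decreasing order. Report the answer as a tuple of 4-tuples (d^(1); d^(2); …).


Interval decomposition of M: I[1,4], I[2,2], I[2,3]^2, I[4,4].
HN type (ℓ=3): μ^(1)=8; μ^(2)=3; μ^(3)=-7

((0, 0, 2, 0); (1, 1, 1, 1); (0, 3, 0, 1))


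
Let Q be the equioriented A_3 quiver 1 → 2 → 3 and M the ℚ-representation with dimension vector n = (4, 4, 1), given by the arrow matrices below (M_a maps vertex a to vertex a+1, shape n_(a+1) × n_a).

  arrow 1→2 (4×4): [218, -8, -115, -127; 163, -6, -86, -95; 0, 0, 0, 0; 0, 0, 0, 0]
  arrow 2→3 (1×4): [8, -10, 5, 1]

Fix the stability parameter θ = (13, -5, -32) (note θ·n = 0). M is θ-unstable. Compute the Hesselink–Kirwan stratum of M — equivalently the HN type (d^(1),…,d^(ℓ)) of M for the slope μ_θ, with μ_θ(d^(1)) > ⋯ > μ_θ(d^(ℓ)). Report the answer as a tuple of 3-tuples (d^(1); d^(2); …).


Via rank(M_{q-1}∘⋯∘M_p): M ≅ I[1,1]^2, I[1,2], I[1,3], I[2,2]^2.
μ_θ-semistable layers: μ^(1)=13; μ^(2)=4; μ^(3)=-5; μ^(4)=-8

((2, 0, 0); (1, 1, 0); (0, 2, 0); (1, 1, 1))


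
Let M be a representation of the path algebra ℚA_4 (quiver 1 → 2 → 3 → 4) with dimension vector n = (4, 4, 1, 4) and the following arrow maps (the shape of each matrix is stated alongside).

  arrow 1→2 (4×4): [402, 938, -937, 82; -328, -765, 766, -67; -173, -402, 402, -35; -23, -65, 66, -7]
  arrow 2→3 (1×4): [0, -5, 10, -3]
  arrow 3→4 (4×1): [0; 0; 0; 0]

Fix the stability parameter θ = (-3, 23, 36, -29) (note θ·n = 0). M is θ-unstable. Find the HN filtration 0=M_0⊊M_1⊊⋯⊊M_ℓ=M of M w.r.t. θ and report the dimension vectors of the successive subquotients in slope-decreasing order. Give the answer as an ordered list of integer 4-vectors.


Barcode: M ≅ I[1,2]^3, I[1,3], I[4,4]^4. HN layers by μ_θ (4 steps, strictly decreasing):
  μ^(1)=36; μ^(2)=23; μ^(3)=-3; μ^(4)=-29

((0, 0, 1, 0); (0, 4, 0, 0); (4, 0, 0, 0); (0, 0, 0, 4))


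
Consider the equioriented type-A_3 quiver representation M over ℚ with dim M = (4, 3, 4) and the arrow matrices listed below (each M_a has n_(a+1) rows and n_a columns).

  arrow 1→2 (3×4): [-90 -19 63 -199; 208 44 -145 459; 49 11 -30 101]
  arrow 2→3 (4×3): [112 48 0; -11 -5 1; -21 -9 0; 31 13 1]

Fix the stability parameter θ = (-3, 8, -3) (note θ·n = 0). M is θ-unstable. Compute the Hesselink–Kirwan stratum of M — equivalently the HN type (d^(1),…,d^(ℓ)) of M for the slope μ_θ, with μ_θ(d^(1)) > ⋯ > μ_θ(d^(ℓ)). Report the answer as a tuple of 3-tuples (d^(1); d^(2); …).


Barcode: M ≅ I[1,1], I[1,2], I[1,3]^2, I[3,3]^2. HN layers by μ_θ (3 steps, strictly decreasing):
  μ^(1)=8; μ^(2)=5/2; μ^(3)=-3

((0, 1, 0); (0, 2, 2); (4, 0, 2))


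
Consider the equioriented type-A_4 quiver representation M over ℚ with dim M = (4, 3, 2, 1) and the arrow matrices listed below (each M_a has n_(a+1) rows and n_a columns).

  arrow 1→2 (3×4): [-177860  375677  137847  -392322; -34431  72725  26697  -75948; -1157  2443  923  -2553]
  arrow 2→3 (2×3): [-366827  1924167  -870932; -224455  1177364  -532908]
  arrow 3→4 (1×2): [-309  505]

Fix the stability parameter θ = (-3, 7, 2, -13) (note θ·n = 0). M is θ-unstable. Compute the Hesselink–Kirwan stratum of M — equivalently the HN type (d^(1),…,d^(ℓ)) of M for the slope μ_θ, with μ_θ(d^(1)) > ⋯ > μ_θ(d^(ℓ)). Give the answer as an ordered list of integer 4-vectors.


Via rank(M_{q-1}∘⋯∘M_p): M ≅ I[1,1], I[1,2], I[1,3], I[1,4].
μ_θ-semistable layers: μ^(1)=7; μ^(2)=9/2; μ^(3)=-4/3; μ^(4)=-3

((0, 1, 0, 0); (0, 1, 1, 0); (0, 1, 1, 1); (4, 0, 0, 0))


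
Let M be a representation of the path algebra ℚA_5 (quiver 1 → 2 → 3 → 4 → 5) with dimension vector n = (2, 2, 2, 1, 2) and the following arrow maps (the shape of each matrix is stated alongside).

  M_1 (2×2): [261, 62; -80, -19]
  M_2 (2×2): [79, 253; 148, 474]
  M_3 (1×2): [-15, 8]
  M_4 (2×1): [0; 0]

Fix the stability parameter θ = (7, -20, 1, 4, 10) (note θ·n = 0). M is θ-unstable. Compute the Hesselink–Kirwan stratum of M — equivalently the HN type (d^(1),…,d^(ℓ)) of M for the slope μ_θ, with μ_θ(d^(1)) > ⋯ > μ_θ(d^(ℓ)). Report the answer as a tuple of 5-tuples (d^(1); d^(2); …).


Interval decomposition of M: I[1,3], I[1,4], I[5,5]^2.
HN type (ℓ=4): μ^(1)=10; μ^(2)=4; μ^(3)=1; μ^(4)=-13/2

((0, 0, 0, 0, 2); (0, 0, 0, 1, 0); (0, 0, 2, 0, 0); (2, 2, 0, 0, 0))


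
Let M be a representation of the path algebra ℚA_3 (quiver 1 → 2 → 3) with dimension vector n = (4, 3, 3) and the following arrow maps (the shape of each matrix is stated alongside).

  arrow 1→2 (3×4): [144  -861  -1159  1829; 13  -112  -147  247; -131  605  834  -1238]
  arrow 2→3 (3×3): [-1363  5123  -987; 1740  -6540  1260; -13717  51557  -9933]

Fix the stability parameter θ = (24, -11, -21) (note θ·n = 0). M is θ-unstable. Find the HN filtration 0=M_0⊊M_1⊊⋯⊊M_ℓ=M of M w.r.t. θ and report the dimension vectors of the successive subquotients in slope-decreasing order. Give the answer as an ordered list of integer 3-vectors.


Interval decomposition of M: I[1,1], I[1,2]^2, I[1,3], I[3,3]^2.
HN type (ℓ=4): μ^(1)=24; μ^(2)=13/2; μ^(3)=-8/3; μ^(4)=-21

((1, 0, 0); (2, 2, 0); (1, 1, 1); (0, 0, 2))


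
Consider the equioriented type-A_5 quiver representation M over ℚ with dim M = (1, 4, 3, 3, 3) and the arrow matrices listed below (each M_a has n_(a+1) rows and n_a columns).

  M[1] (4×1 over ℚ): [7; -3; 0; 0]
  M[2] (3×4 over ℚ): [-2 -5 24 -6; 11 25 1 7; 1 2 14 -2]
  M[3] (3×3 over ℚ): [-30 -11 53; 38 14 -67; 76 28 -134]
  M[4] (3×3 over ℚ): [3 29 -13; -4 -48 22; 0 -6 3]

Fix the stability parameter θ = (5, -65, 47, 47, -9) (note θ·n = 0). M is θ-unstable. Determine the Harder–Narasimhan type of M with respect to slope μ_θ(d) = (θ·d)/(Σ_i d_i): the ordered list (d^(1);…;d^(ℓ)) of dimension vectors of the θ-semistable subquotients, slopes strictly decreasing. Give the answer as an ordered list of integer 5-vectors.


Interval decomposition of M: I[1,4], I[2,2], I[2,3], I[2,5], I[4,5], I[5,5].
HN type (ℓ=6): μ^(1)=47; μ^(2)=85/3; μ^(3)=19; μ^(4)=-9; μ^(5)=-30; μ^(6)=-65

((0, 0, 2, 1, 0); (0, 0, 1, 1, 1); (0, 0, 0, 1, 1); (0, 0, 0, 0, 1); (1, 1, 0, 0, 0); (0, 3, 0, 0, 0))


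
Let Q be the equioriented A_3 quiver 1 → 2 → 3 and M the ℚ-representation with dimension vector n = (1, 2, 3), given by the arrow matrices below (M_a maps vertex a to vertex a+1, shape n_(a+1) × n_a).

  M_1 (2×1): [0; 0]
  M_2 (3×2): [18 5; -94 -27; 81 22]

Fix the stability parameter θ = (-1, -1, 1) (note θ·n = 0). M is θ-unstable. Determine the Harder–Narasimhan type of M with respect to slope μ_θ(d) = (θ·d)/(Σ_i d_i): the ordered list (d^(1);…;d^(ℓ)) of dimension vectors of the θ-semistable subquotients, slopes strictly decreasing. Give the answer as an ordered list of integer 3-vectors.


Barcode: M ≅ I[1,1], I[2,3]^2, I[3,3]. HN layers by μ_θ (2 steps, strictly decreasing):
  μ^(1)=1; μ^(2)=-1

((0, 0, 3); (1, 2, 0))


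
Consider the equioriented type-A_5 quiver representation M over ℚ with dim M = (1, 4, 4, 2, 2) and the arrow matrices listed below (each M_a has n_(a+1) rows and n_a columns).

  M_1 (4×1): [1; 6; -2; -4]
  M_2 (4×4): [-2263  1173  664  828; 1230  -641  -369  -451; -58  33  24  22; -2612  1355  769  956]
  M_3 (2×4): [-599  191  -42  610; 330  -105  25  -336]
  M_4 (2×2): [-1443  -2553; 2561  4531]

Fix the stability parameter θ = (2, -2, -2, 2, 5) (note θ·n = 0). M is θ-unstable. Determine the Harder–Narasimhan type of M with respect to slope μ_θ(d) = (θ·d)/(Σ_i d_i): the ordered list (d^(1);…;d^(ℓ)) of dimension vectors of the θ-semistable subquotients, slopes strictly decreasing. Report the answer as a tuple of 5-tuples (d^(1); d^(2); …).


Barcode: M ≅ I[1,5], I[2,3]^2, I[2,4], I[5,5]. HN layers by μ_θ (4 steps, strictly decreasing):
  μ^(1)=5; μ^(2)=2; μ^(3)=-2/3; μ^(4)=-2

((0, 0, 0, 0, 2); (0, 0, 0, 2, 0); (1, 1, 1, 0, 0); (0, 3, 3, 0, 0))


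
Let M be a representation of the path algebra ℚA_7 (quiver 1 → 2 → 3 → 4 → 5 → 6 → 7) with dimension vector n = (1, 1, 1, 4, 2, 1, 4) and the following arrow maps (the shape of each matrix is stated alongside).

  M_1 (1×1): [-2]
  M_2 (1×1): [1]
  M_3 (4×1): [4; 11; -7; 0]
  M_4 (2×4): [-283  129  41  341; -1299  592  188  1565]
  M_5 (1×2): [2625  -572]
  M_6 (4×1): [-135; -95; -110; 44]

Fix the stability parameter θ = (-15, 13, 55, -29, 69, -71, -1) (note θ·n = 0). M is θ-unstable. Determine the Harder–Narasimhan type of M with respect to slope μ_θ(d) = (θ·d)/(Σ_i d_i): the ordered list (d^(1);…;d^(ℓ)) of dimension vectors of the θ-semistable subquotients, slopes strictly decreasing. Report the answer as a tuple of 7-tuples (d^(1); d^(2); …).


Barcode: M ≅ I[1,4], I[4,4], I[4,5], I[4,7], I[7,7]^3. HN layers by μ_θ (5 steps, strictly decreasing):
  μ^(1)=69; μ^(2)=13; μ^(3)=-1; μ^(4)=-15; μ^(5)=-29

((0, 0, 0, 0, 1, 0, 0); (0, 1, 1, 1, 0, 0, 0); (0, 0, 0, 0, 1, 1, 4); (1, 0, 0, 0, 0, 0, 0); (0, 0, 0, 3, 0, 0, 0))


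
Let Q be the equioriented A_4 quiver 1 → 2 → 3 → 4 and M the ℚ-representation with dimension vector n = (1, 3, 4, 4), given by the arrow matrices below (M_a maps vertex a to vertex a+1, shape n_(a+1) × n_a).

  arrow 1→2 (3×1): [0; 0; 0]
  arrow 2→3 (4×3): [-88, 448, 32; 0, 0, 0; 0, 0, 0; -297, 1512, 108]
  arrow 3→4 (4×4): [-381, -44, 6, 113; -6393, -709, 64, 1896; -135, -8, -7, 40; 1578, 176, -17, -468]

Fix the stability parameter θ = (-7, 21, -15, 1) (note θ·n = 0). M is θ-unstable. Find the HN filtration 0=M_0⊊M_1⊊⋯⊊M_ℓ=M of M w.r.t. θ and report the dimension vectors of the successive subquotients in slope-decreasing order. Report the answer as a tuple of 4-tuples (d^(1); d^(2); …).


Barcode: M ≅ I[1,1], I[2,2]^2, I[2,4], I[3,4]^3. HN layers by μ_θ (5 steps, strictly decreasing):
  μ^(1)=21; μ^(2)=7/3; μ^(3)=1; μ^(4)=-7; μ^(5)=-15

((0, 2, 0, 0); (0, 1, 1, 1); (0, 0, 0, 3); (1, 0, 0, 0); (0, 0, 3, 0))


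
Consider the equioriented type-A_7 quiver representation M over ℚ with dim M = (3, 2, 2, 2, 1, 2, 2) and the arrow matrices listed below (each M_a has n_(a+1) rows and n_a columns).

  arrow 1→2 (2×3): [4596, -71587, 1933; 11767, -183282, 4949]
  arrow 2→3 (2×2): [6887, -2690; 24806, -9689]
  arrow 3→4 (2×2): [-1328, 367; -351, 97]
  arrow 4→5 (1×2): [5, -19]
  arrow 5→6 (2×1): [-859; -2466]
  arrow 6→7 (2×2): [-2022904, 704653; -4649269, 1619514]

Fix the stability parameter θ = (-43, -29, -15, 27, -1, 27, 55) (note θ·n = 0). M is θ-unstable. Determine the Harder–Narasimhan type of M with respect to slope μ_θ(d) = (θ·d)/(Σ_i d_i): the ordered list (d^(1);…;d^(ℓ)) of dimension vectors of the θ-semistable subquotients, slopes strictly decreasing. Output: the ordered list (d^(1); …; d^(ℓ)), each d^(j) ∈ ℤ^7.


Via rank(M_{q-1}∘⋯∘M_p): M ≅ I[1,1], I[1,4], I[1,7], I[6,7].
μ_θ-semistable layers: μ^(1)=55; μ^(2)=27; μ^(3)=13; μ^(4)=-15; μ^(5)=-29; μ^(6)=-43

((0, 0, 0, 0, 0, 0, 2); (0, 0, 0, 1, 0, 2, 0); (0, 0, 0, 1, 1, 0, 0); (0, 0, 2, 0, 0, 0, 0); (0, 2, 0, 0, 0, 0, 0); (3, 0, 0, 0, 0, 0, 0))


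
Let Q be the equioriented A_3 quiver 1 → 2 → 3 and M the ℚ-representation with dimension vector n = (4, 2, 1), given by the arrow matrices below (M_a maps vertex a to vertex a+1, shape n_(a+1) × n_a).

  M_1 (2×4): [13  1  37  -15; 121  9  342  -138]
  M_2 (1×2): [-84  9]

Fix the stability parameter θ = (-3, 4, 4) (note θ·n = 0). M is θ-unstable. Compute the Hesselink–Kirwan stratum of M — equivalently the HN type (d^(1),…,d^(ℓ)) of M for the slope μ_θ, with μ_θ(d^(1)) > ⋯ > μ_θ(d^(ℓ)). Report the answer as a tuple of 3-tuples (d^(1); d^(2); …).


Via rank(M_{q-1}∘⋯∘M_p): M ≅ I[1,1]^2, I[1,2], I[1,3].
μ_θ-semistable layers: μ^(1)=4; μ^(2)=-3

((0, 2, 1); (4, 0, 0))


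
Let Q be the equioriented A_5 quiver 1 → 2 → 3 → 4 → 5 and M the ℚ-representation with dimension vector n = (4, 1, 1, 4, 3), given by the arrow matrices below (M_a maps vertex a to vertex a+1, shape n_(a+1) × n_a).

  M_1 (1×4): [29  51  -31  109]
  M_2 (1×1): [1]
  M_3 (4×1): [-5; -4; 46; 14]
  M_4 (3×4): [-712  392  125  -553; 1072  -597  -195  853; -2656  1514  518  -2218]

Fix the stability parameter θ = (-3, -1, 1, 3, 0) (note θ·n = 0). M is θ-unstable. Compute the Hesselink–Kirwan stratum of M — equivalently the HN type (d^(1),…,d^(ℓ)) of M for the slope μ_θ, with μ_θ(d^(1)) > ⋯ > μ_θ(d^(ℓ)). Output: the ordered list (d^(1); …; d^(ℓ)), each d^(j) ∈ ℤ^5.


Barcode: M ≅ I[1,1]^3, I[1,4], I[4,4], I[4,5]^2, I[5,5]. HN layers by μ_θ (6 steps, strictly decreasing):
  μ^(1)=3; μ^(2)=3/2; μ^(3)=1; μ^(4)=0; μ^(5)=-1; μ^(6)=-3

((0, 0, 0, 2, 0); (0, 0, 0, 2, 2); (0, 0, 1, 0, 0); (0, 0, 0, 0, 1); (0, 1, 0, 0, 0); (4, 0, 0, 0, 0))


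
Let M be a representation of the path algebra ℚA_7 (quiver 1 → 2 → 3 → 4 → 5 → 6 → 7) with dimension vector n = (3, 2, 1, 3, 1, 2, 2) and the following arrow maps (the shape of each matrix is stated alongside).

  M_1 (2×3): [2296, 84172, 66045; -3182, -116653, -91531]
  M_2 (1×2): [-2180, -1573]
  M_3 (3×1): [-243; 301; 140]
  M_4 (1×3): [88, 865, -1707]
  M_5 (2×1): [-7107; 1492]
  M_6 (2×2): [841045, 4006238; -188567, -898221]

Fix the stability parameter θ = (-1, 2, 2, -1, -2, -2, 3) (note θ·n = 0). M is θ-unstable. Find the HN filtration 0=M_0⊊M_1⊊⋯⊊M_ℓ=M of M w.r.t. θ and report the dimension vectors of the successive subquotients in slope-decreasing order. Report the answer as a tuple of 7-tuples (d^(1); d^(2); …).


Interval decomposition of M: I[1,1], I[1,2], I[1,7], I[4,4]^2, I[6,7].
HN type (ℓ=5): μ^(1)=3; μ^(2)=2; μ^(3)=-1/5; μ^(4)=-1; μ^(5)=-2

((0, 0, 0, 0, 0, 0, 2); (0, 1, 0, 0, 0, 0, 0); (0, 1, 1, 1, 1, 1, 0); (3, 0, 0, 2, 0, 0, 0); (0, 0, 0, 0, 0, 1, 0))


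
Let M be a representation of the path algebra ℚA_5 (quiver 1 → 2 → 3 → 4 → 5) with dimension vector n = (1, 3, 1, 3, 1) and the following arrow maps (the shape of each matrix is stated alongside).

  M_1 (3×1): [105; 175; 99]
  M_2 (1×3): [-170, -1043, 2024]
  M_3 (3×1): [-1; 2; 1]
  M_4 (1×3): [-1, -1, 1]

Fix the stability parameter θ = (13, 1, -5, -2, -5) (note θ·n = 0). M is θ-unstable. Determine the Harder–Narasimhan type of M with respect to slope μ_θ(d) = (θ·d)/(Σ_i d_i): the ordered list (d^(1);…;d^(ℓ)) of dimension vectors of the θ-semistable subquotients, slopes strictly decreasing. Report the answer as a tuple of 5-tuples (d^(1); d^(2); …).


Via rank(M_{q-1}∘⋯∘M_p): M ≅ I[1,4], I[2,2]^2, I[4,4], I[4,5].
μ_θ-semistable layers: μ^(1)=7/4; μ^(2)=1; μ^(3)=-2; μ^(4)=-7/2

((1, 1, 1, 1, 0); (0, 2, 0, 0, 0); (0, 0, 0, 1, 0); (0, 0, 0, 1, 1))


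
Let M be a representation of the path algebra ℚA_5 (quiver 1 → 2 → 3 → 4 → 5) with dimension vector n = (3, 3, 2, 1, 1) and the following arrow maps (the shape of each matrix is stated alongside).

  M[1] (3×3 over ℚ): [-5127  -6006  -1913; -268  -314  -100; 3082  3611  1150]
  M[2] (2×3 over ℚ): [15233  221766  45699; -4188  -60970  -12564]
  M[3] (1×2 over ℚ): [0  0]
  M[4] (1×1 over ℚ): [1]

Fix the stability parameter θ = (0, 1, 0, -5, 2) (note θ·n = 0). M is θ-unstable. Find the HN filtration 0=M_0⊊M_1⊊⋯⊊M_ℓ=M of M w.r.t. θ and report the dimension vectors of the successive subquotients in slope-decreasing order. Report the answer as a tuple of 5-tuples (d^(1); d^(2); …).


Via rank(M_{q-1}∘⋯∘M_p): M ≅ I[1,1], I[1,3]^2, I[2,2], I[4,5].
μ_θ-semistable layers: μ^(1)=2; μ^(2)=1; μ^(3)=1/2; μ^(4)=0; μ^(5)=-5

((0, 0, 0, 0, 1); (0, 1, 0, 0, 0); (0, 2, 2, 0, 0); (3, 0, 0, 0, 0); (0, 0, 0, 1, 0))


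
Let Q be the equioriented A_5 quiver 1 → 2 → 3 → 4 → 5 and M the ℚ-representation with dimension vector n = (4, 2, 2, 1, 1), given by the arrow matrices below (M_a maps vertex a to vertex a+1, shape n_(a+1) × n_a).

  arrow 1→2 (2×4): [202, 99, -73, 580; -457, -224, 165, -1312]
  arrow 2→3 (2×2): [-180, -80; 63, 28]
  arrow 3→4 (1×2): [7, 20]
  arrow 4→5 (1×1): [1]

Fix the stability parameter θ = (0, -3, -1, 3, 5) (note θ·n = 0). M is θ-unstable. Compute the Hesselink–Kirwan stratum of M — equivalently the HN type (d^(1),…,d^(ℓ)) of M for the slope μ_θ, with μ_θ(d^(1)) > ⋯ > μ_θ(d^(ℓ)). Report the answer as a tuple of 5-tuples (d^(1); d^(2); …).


Interval decomposition of M: I[1,1]^2, I[1,2], I[1,3], I[3,5].
HN type (ℓ=5): μ^(1)=5; μ^(2)=3; μ^(3)=0; μ^(4)=-1; μ^(5)=-3/2

((0, 0, 0, 0, 1); (0, 0, 0, 1, 0); (2, 0, 0, 0, 0); (0, 0, 2, 0, 0); (2, 2, 0, 0, 0))


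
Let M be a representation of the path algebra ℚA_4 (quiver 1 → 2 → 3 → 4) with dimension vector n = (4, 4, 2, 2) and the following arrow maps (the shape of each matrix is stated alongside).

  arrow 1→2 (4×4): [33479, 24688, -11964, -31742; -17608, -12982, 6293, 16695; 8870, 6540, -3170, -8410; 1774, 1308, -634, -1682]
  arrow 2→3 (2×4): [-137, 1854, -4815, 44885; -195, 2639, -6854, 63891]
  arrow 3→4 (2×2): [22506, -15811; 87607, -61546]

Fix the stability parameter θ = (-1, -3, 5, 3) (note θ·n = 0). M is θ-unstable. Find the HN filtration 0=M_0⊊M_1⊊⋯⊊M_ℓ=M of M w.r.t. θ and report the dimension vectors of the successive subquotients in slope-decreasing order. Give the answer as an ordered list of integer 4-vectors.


Interval decomposition of M: I[1,1]^2, I[1,4]^2, I[2,2]^2.
HN type (ℓ=4): μ^(1)=4; μ^(2)=-1; μ^(3)=-2; μ^(4)=-3

((0, 0, 2, 2); (2, 0, 0, 0); (2, 2, 0, 0); (0, 2, 0, 0))


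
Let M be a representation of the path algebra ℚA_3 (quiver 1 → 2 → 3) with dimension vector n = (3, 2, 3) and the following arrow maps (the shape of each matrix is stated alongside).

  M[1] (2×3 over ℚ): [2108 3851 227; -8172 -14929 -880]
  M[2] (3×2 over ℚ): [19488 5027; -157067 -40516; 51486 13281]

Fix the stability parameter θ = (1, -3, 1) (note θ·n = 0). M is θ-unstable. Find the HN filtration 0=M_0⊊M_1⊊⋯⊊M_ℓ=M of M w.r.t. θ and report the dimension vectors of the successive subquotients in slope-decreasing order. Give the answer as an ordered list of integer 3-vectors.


Barcode: M ≅ I[1,1], I[1,3]^2, I[3,3]. HN layers by μ_θ (2 steps, strictly decreasing):
  μ^(1)=1; μ^(2)=-1

((1, 0, 3); (2, 2, 0))


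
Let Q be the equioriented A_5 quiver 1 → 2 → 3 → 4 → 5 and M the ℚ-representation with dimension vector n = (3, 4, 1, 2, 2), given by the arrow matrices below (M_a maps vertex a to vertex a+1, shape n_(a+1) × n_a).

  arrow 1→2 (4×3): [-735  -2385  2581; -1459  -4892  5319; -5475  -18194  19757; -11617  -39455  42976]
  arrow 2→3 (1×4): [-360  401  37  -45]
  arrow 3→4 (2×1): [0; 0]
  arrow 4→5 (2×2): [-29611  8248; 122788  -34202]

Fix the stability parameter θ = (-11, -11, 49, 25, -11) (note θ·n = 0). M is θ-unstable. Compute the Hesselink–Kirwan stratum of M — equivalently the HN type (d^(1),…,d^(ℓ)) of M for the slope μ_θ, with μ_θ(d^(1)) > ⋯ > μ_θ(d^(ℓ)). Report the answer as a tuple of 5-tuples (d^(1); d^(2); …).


Barcode: M ≅ I[1,2]^2, I[1,3], I[2,2], I[4,5]^2. HN layers by μ_θ (3 steps, strictly decreasing):
  μ^(1)=49; μ^(2)=7; μ^(3)=-11

((0, 0, 1, 0, 0); (0, 0, 0, 2, 2); (3, 4, 0, 0, 0))


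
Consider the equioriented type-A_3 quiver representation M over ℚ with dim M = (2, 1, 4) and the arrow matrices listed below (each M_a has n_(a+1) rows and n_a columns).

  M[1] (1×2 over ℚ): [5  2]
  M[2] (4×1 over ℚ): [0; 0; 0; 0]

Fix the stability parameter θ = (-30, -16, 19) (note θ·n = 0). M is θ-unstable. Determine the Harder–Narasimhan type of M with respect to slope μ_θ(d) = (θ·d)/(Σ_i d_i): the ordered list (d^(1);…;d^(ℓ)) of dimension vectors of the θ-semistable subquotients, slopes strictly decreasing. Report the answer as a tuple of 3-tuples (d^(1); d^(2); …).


Via rank(M_{q-1}∘⋯∘M_p): M ≅ I[1,1], I[1,2], I[3,3]^4.
μ_θ-semistable layers: μ^(1)=19; μ^(2)=-16; μ^(3)=-30

((0, 0, 4); (0, 1, 0); (2, 0, 0))


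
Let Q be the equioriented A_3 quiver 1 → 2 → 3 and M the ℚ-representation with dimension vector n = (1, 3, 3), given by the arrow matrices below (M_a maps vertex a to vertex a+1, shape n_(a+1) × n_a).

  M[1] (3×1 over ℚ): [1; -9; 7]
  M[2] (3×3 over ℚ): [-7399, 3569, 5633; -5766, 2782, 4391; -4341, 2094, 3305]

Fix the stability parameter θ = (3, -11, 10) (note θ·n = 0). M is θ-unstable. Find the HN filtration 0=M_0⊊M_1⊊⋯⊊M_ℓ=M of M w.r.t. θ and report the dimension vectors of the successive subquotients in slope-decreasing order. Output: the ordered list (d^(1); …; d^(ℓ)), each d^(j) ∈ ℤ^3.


Interval decomposition of M: I[1,3], I[2,3]^2.
HN type (ℓ=3): μ^(1)=10; μ^(2)=-4; μ^(3)=-11

((0, 0, 3); (1, 1, 0); (0, 2, 0))


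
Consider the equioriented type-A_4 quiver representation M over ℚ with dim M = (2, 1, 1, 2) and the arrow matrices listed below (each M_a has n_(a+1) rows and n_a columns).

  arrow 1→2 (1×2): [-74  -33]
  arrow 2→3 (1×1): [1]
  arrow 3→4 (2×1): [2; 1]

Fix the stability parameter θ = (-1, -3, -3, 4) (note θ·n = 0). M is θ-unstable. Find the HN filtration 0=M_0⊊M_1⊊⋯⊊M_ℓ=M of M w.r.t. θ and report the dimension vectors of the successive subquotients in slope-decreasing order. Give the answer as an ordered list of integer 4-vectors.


Interval decomposition of M: I[1,1], I[1,4], I[4,4].
HN type (ℓ=3): μ^(1)=4; μ^(2)=-1; μ^(3)=-7/3

((0, 0, 0, 2); (1, 0, 0, 0); (1, 1, 1, 0))


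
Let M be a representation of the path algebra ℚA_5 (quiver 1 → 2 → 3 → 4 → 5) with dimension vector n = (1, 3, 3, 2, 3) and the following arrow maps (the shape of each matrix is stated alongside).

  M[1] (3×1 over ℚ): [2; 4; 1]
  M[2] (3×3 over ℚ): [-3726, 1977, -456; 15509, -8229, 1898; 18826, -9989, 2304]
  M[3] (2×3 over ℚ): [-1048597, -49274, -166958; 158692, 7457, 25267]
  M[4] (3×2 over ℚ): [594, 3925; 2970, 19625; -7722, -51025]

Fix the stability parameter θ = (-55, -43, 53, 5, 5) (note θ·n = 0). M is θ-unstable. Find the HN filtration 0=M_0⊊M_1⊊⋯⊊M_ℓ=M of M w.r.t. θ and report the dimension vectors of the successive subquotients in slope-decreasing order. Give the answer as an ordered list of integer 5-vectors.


Interval decomposition of M: I[1,2], I[2,4], I[2,5], I[3,3], I[5,5]^2.
HN type (ℓ=6): μ^(1)=53; μ^(2)=29; μ^(3)=21; μ^(4)=5; μ^(5)=-43; μ^(6)=-55

((0, 0, 1, 0, 0); (0, 0, 1, 1, 0); (0, 0, 1, 1, 1); (0, 0, 0, 0, 2); (0, 3, 0, 0, 0); (1, 0, 0, 0, 0))


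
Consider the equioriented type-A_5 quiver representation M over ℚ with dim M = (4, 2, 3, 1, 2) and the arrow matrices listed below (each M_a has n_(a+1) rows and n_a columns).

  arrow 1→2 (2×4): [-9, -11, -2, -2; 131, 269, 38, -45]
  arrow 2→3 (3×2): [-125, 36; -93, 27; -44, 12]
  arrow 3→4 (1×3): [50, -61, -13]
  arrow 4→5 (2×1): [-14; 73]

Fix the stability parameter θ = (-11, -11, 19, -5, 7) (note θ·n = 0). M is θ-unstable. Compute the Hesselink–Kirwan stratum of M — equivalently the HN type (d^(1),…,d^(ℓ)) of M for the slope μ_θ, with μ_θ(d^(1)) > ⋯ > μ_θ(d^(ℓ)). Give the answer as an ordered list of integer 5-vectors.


Barcode: M ≅ I[1,1]^2, I[1,3], I[1,5], I[3,3], I[5,5]. HN layers by μ_θ (3 steps, strictly decreasing):
  μ^(1)=19; μ^(2)=7; μ^(3)=-11

((0, 0, 2, 0, 0); (0, 0, 1, 1, 2); (4, 2, 0, 0, 0))


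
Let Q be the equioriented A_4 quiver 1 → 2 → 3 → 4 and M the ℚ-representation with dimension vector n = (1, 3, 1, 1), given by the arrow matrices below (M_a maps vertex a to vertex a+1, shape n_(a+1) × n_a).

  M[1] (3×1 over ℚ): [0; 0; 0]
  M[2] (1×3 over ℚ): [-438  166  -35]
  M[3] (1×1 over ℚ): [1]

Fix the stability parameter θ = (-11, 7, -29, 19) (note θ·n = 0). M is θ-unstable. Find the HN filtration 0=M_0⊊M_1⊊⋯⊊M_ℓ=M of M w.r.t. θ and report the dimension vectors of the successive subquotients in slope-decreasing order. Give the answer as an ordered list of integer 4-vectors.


Barcode: M ≅ I[1,1], I[2,2]^2, I[2,4]. HN layers by μ_θ (3 steps, strictly decreasing):
  μ^(1)=19; μ^(2)=7; μ^(3)=-11

((0, 0, 0, 1); (0, 2, 0, 0); (1, 1, 1, 0))


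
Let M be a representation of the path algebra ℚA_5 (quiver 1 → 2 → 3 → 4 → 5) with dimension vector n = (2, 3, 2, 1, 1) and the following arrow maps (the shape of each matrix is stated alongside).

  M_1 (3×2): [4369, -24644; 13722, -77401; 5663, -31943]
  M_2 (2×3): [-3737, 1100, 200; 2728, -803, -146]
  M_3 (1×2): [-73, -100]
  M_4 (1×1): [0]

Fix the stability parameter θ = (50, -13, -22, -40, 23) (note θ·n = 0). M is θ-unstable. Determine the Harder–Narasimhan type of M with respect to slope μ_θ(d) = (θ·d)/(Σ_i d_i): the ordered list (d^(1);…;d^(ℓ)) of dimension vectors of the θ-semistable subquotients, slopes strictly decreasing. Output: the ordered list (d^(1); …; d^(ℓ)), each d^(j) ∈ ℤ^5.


Via rank(M_{q-1}∘⋯∘M_p): M ≅ I[1,3], I[1,4], I[2,2], I[5,5].
μ_θ-semistable layers: μ^(1)=23; μ^(2)=5; μ^(3)=-25/4; μ^(4)=-13

((0, 0, 0, 0, 1); (1, 1, 1, 0, 0); (1, 1, 1, 1, 0); (0, 1, 0, 0, 0))


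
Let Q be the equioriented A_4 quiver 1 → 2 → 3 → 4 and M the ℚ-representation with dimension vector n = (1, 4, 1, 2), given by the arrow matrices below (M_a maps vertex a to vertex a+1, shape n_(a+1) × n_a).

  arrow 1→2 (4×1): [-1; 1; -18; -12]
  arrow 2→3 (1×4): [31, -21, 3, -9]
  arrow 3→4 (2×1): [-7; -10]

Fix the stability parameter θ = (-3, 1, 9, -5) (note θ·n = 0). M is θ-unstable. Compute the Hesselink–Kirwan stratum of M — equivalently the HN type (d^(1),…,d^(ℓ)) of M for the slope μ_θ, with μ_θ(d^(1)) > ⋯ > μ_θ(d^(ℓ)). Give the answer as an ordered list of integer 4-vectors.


Interval decomposition of M: I[1,4], I[2,2]^3, I[4,4].
HN type (ℓ=4): μ^(1)=2; μ^(2)=1; μ^(3)=-3; μ^(4)=-5

((0, 0, 1, 1); (0, 4, 0, 0); (1, 0, 0, 0); (0, 0, 0, 1))


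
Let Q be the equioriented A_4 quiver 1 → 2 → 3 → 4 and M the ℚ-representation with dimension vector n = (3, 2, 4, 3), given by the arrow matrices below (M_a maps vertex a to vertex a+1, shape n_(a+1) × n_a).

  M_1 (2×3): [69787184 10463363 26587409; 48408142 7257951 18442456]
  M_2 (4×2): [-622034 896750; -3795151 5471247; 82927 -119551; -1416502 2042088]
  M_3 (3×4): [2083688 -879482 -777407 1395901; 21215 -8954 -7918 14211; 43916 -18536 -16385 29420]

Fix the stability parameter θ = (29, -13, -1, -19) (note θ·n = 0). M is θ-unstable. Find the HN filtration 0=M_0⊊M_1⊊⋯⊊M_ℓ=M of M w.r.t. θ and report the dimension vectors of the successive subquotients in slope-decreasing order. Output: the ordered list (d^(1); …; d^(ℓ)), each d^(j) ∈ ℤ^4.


Via rank(M_{q-1}∘⋯∘M_p): M ≅ I[1,1], I[1,4]^2, I[3,3], I[3,4].
μ_θ-semistable layers: μ^(1)=29; μ^(2)=-1; μ^(3)=-10

((1, 0, 0, 0); (2, 2, 3, 2); (0, 0, 1, 1))


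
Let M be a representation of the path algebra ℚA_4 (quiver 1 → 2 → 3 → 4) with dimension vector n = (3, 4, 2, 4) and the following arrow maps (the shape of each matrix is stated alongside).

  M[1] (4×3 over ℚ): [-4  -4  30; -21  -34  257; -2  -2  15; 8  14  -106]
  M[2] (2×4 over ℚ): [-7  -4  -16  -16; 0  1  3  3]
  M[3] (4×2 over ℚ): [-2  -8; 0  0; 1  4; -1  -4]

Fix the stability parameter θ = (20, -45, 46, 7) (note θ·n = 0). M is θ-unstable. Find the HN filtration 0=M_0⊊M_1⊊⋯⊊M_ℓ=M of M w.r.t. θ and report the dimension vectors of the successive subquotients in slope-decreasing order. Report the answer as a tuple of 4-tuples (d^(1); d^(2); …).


Barcode: M ≅ I[1,2], I[1,3], I[1,4], I[2,2], I[4,4]^3. HN layers by μ_θ (5 steps, strictly decreasing):
  μ^(1)=46; μ^(2)=53/2; μ^(3)=7; μ^(4)=-25/2; μ^(5)=-45

((0, 0, 1, 0); (0, 0, 1, 1); (0, 0, 0, 3); (3, 3, 0, 0); (0, 1, 0, 0))


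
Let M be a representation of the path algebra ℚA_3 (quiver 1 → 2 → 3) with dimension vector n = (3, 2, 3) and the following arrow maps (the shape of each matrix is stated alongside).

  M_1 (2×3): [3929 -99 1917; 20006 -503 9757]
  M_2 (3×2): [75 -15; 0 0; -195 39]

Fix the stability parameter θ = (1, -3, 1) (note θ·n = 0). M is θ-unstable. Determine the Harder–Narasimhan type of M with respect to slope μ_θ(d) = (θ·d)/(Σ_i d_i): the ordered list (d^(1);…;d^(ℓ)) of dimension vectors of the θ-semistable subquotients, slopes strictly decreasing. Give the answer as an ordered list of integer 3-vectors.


Via rank(M_{q-1}∘⋯∘M_p): M ≅ I[1,1], I[1,2], I[1,3], I[3,3]^2.
μ_θ-semistable layers: μ^(1)=1; μ^(2)=-1

((1, 0, 3); (2, 2, 0))


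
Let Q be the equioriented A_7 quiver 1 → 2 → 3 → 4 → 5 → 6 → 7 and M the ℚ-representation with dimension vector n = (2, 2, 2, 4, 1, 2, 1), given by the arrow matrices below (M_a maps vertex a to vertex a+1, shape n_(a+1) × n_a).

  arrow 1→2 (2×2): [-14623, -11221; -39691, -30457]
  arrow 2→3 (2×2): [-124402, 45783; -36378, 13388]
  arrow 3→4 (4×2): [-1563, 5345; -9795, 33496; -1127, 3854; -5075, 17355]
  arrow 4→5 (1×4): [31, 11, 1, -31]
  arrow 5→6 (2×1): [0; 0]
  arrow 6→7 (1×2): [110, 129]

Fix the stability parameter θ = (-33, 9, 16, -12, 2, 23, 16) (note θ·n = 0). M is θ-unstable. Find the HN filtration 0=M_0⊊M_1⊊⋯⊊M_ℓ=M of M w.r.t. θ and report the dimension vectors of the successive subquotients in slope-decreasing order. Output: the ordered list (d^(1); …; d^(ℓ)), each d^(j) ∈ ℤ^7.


Barcode: M ≅ I[1,1], I[1,4], I[2,4], I[4,4], I[4,5], I[6,6], I[6,7]. HN layers by μ_θ (6 steps, strictly decreasing):
  μ^(1)=23; μ^(2)=39/2; μ^(3)=13/3; μ^(4)=2; μ^(5)=-12; μ^(6)=-33

((0, 0, 0, 0, 0, 1, 0); (0, 0, 0, 0, 0, 1, 1); (0, 2, 2, 2, 0, 0, 0); (0, 0, 0, 0, 1, 0, 0); (0, 0, 0, 2, 0, 0, 0); (2, 0, 0, 0, 0, 0, 0))


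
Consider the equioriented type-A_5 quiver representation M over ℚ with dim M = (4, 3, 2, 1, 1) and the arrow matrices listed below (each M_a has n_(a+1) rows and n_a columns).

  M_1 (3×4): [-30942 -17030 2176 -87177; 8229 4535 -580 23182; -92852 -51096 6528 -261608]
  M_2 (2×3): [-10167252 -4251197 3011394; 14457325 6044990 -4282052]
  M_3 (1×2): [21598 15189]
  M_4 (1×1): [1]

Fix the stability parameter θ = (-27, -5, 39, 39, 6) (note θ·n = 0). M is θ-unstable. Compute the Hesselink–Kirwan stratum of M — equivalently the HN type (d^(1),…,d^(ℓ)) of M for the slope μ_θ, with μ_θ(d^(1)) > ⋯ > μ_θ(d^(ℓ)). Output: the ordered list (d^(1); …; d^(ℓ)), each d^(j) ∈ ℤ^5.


Via rank(M_{q-1}∘⋯∘M_p): M ≅ I[1,1], I[1,2], I[1,3], I[1,5].
μ_θ-semistable layers: μ^(1)=39; μ^(2)=28; μ^(3)=-5; μ^(4)=-27

((0, 0, 1, 0, 0); (0, 0, 1, 1, 1); (0, 3, 0, 0, 0); (4, 0, 0, 0, 0))


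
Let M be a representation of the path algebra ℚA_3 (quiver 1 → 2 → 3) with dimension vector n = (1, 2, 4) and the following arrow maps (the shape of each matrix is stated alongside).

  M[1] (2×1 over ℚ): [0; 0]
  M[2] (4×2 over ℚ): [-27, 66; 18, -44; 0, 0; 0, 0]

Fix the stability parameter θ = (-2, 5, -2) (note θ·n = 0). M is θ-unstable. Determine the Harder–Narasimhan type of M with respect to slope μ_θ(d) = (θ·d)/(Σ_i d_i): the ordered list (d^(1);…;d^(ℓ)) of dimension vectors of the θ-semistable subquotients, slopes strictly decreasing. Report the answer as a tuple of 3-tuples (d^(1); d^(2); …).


Barcode: M ≅ I[1,1], I[2,2], I[2,3], I[3,3]^3. HN layers by μ_θ (3 steps, strictly decreasing):
  μ^(1)=5; μ^(2)=3/2; μ^(3)=-2

((0, 1, 0); (0, 1, 1); (1, 0, 3))


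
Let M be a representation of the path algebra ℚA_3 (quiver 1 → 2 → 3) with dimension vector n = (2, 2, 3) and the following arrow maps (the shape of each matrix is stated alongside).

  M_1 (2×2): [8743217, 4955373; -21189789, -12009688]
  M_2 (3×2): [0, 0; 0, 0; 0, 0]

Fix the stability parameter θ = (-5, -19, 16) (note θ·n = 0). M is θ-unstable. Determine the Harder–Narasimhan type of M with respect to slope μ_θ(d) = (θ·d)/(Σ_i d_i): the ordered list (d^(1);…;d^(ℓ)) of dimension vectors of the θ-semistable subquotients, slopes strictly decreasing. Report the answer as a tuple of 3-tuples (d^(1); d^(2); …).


Barcode: M ≅ I[1,2]^2, I[3,3]^3. HN layers by μ_θ (2 steps, strictly decreasing):
  μ^(1)=16; μ^(2)=-12

((0, 0, 3); (2, 2, 0))


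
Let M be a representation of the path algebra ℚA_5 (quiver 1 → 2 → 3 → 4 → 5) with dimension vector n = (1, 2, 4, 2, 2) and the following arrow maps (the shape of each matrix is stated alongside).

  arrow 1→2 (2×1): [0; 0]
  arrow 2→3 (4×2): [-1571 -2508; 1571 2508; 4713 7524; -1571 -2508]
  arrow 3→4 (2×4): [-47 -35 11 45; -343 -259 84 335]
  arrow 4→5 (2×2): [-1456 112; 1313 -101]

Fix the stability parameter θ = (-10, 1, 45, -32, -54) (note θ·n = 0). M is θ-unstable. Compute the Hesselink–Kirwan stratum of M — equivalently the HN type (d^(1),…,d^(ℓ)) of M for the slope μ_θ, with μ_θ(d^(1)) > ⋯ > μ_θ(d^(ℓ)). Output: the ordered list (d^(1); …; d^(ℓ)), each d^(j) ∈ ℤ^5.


Via rank(M_{q-1}∘⋯∘M_p): M ≅ I[1,1], I[2,2], I[2,5], I[3,3]^2, I[3,4], I[5,5].
μ_θ-semistable layers: μ^(1)=45; μ^(2)=13/2; μ^(3)=1; μ^(4)=-10; μ^(5)=-54

((0, 0, 2, 0, 0); (0, 0, 1, 1, 0); (0, 1, 0, 0, 0); (1, 1, 1, 1, 1); (0, 0, 0, 0, 1))


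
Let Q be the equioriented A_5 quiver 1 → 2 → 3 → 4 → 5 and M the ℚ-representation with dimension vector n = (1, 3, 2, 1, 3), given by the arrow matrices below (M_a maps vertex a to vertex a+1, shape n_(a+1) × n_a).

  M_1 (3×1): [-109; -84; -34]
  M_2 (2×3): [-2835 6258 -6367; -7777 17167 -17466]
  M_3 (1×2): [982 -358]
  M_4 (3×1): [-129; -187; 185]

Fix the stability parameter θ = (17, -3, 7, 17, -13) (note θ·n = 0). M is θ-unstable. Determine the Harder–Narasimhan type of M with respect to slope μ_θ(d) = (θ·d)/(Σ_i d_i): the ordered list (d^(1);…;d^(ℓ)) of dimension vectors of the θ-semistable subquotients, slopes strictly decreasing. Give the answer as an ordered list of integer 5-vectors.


Via rank(M_{q-1}∘⋯∘M_p): M ≅ I[1,3], I[2,2], I[2,5], I[5,5]^2.
μ_θ-semistable layers: μ^(1)=7; μ^(2)=11/3; μ^(3)=-3; μ^(4)=-13

((1, 1, 1, 0, 0); (0, 0, 1, 1, 1); (0, 2, 0, 0, 0); (0, 0, 0, 0, 2))


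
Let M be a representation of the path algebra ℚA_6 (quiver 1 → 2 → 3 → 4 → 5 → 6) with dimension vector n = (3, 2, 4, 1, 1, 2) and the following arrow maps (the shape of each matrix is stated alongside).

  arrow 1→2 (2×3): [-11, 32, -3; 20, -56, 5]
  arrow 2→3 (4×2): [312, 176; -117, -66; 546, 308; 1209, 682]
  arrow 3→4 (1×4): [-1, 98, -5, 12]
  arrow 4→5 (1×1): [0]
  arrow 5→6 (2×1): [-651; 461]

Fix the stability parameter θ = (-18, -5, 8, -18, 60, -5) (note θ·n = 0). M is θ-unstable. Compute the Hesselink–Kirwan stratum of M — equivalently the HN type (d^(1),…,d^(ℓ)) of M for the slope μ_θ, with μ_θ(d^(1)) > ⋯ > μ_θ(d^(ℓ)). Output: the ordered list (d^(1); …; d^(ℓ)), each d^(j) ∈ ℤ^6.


Via rank(M_{q-1}∘⋯∘M_p): M ≅ I[1,1], I[1,2], I[1,3], I[3,3]^2, I[3,4], I[5,6], I[6,6].
μ_θ-semistable layers: μ^(1)=55/2; μ^(2)=8; μ^(3)=-5; μ^(4)=-18

((0, 0, 0, 0, 1, 1); (0, 0, 3, 0, 0, 0); (0, 2, 1, 1, 0, 1); (3, 0, 0, 0, 0, 0))


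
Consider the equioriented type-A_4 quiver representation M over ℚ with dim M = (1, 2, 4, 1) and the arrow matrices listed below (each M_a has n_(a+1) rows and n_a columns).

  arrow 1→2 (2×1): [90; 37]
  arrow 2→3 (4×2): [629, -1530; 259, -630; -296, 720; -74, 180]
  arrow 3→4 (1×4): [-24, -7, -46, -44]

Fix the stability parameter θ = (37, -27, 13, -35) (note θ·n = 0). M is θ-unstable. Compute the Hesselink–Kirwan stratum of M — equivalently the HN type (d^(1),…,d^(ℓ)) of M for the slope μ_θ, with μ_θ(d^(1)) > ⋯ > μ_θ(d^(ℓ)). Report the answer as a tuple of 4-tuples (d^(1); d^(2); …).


Via rank(M_{q-1}∘⋯∘M_p): M ≅ I[1,2], I[2,4], I[3,3]^3.
μ_θ-semistable layers: μ^(1)=13; μ^(2)=5; μ^(3)=-11; μ^(4)=-27

((0, 0, 3, 0); (1, 1, 0, 0); (0, 0, 1, 1); (0, 1, 0, 0))


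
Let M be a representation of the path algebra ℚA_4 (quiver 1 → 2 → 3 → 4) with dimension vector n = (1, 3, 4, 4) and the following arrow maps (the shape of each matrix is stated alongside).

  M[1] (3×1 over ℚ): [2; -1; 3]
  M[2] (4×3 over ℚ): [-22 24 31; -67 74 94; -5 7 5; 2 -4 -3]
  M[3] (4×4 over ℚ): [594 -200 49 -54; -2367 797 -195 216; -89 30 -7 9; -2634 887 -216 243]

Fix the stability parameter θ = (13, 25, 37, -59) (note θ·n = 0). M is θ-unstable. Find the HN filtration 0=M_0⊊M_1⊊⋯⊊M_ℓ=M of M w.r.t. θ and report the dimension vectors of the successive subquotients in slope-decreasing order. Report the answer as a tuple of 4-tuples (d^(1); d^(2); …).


Barcode: M ≅ I[1,4], I[2,3], I[2,4], I[3,4], I[4,4]. HN layers by μ_θ (6 steps, strictly decreasing):
  μ^(1)=37; μ^(2)=25; μ^(3)=4; μ^(4)=1; μ^(5)=-11; μ^(6)=-59

((0, 0, 1, 0); (0, 1, 0, 0); (1, 1, 1, 1); (0, 1, 1, 1); (0, 0, 1, 1); (0, 0, 0, 1))


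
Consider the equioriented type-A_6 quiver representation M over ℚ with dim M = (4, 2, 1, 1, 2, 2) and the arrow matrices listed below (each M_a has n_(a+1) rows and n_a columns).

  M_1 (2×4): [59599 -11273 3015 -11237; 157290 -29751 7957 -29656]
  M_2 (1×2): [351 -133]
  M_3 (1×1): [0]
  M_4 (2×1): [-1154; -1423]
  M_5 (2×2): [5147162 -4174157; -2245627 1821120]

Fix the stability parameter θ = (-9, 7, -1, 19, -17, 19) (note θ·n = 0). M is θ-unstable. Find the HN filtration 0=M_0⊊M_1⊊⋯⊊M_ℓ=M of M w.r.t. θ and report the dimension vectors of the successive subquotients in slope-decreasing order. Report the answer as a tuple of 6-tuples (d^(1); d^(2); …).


Barcode: M ≅ I[1,1]^2, I[1,2], I[1,3], I[4,6], I[5,6]. HN layers by μ_θ (6 steps, strictly decreasing):
  μ^(1)=19; μ^(2)=7; μ^(3)=3; μ^(4)=1; μ^(5)=-9; μ^(6)=-17

((0, 0, 0, 0, 0, 2); (0, 1, 0, 0, 0, 0); (0, 1, 1, 0, 0, 0); (0, 0, 0, 1, 1, 0); (4, 0, 0, 0, 0, 0); (0, 0, 0, 0, 1, 0))


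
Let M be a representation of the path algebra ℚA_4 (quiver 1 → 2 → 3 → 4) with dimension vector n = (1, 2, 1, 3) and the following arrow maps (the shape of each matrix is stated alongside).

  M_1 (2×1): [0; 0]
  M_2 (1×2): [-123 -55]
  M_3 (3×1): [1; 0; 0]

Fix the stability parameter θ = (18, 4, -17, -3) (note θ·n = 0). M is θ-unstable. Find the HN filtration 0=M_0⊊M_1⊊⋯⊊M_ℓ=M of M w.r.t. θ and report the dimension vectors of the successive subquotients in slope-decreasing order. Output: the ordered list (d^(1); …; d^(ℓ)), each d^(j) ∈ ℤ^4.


Interval decomposition of M: I[1,1], I[2,2], I[2,4], I[4,4]^2.
HN type (ℓ=4): μ^(1)=18; μ^(2)=4; μ^(3)=-3; μ^(4)=-13/2

((1, 0, 0, 0); (0, 1, 0, 0); (0, 0, 0, 3); (0, 1, 1, 0))


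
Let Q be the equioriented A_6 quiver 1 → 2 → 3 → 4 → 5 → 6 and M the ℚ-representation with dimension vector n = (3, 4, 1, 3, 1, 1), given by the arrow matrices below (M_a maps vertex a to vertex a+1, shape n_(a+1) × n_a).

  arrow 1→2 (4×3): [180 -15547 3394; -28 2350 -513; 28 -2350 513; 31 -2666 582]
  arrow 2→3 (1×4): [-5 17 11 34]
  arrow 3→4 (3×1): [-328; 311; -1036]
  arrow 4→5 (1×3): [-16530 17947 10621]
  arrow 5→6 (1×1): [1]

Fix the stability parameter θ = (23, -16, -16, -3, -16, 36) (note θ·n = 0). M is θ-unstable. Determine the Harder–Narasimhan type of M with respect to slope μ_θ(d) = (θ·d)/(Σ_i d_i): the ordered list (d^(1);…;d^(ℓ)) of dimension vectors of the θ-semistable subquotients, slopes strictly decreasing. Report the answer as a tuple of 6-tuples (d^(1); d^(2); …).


Via rank(M_{q-1}∘⋯∘M_p): M ≅ I[1,2]^2, I[1,6], I[2,2], I[4,4]^2.
μ_θ-semistable layers: μ^(1)=36; μ^(2)=7/2; μ^(3)=-3; μ^(4)=-28/5; μ^(5)=-16

((0, 0, 0, 0, 0, 1); (2, 2, 0, 0, 0, 0); (0, 0, 0, 2, 0, 0); (1, 1, 1, 1, 1, 0); (0, 1, 0, 0, 0, 0))
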